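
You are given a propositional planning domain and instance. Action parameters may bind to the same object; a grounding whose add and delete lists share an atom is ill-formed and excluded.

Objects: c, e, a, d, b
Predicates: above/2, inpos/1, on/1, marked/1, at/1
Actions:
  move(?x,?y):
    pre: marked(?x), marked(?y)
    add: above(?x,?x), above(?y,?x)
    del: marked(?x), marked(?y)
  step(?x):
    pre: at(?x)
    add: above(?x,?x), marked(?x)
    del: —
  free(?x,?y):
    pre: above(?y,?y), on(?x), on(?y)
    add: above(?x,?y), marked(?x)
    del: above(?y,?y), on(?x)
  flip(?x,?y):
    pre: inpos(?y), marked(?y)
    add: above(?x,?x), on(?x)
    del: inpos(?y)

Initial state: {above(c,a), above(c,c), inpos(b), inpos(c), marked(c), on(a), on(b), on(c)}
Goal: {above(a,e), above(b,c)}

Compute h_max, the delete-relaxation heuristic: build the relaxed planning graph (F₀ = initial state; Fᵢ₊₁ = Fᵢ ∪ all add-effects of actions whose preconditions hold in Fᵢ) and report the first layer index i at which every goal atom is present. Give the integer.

F0 = init (8 atoms)
F1 = F0 ∪ {above(a,a), above(a,c), above(b,b), above(b,c), above(d,d), above(e,e), marked(a), marked(b), on(d), on(e)}  (18 atoms)
F2 = F1 ∪ {above(a,b), above(a,d), above(a,e), above(b,a), above(b,d), above(b,e), above(c,b), above(c,d), above(c,e), above(d,a), above(d,b), above(d,c), above(d,e), above(e,a), above(e,b), above(e,c), above(e,d), marked(d), marked(e)}  (37 atoms)
goal ⊆ F2  ⇒  h_max = 2

2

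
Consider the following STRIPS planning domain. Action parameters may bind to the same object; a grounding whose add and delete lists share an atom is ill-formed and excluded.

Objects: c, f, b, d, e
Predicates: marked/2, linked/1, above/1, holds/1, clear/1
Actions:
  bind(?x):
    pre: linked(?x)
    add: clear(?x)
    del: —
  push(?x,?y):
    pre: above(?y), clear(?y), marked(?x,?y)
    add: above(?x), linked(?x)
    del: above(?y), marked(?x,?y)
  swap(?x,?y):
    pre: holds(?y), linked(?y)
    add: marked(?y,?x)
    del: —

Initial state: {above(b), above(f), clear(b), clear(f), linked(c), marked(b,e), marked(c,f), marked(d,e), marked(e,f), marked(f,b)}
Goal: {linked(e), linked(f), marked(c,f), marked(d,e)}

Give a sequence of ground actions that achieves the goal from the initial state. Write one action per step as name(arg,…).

push(f,b); push(e,f)

1. push(f,b)  →  {above(f), clear(b), clear(f), linked(c), linked(f), marked(b,e), marked(c,f), marked(d,e), marked(e,f)}
2. push(e,f)  →  {above(e), clear(b), clear(f), linked(c), linked(e), linked(f), marked(b,e), marked(c,f), marked(d,e)}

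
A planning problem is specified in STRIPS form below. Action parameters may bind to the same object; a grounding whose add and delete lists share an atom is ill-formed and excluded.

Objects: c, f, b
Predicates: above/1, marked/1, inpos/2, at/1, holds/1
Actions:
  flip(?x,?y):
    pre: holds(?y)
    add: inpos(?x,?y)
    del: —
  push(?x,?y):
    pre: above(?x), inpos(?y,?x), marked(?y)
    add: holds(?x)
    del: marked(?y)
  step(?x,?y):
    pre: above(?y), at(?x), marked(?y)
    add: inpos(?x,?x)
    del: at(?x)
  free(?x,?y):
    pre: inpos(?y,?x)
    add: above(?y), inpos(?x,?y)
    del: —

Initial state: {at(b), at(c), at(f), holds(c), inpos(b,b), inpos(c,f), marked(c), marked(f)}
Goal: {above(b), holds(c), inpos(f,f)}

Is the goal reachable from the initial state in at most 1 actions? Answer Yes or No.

No

1. free(f,c)  →  {above(c), at(b), at(c), at(f), holds(c), inpos(b,b), inpos(c,f), inpos(f,c), marked(c), marked(f)}
2. step(f,c)  →  {above(c), at(b), at(c), holds(c), inpos(b,b), inpos(c,f), inpos(f,c), inpos(f,f), marked(c), marked(f)}
3. free(b,b)  →  {above(b), above(c), at(b), at(c), holds(c), inpos(b,b), inpos(c,f), inpos(f,c), inpos(f,f), marked(c), marked(f)}
optimal plan length = 3; 3 > 1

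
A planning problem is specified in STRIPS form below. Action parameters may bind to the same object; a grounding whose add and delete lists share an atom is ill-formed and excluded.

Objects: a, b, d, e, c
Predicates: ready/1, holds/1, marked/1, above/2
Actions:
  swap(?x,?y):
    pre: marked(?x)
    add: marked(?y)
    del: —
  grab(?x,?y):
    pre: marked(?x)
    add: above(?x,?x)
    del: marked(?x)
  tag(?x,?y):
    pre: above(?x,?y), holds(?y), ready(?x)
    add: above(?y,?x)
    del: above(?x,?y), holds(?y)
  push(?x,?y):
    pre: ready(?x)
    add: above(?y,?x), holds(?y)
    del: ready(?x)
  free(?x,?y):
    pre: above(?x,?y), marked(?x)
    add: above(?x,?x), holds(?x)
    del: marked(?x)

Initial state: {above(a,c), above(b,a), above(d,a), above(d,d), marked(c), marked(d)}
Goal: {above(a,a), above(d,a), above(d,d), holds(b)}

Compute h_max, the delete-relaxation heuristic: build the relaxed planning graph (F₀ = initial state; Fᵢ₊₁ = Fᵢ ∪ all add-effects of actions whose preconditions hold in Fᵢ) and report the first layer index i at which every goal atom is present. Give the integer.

2

F0 = init (6 atoms)
F1 = F0 ∪ {above(c,c), holds(d), marked(a), marked(b), marked(e)}  (11 atoms)
F2 = F1 ∪ {above(a,a), above(b,b), above(e,e), holds(a), holds(b), holds(c)}  (17 atoms)
goal ⊆ F2  ⇒  h_max = 2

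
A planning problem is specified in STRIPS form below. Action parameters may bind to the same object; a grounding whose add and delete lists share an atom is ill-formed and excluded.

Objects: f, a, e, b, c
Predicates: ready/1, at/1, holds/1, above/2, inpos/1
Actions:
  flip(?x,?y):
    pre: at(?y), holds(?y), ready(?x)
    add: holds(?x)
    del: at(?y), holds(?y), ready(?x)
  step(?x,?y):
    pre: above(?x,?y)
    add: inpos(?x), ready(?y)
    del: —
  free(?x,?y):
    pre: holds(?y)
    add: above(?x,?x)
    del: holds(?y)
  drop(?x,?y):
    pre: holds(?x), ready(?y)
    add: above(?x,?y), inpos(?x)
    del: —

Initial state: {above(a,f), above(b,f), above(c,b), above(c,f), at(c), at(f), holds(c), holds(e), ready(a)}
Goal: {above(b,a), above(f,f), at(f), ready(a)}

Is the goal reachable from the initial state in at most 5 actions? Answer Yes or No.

Yes

1. step(c,b)  →  {above(a,f), above(b,f), above(c,b), above(c,f), at(c), at(f), holds(c), holds(e), inpos(c), ready(a), ready(b)}
2. flip(b,c)  →  {above(a,f), above(b,f), above(c,b), above(c,f), at(f), holds(b), holds(e), inpos(c), ready(a)}
3. free(f,e)  →  {above(a,f), above(b,f), above(c,b), above(c,f), above(f,f), at(f), holds(b), inpos(c), ready(a)}
4. drop(b,a)  →  {above(a,f), above(b,a), above(b,f), above(c,b), above(c,f), above(f,f), at(f), holds(b), inpos(b), inpos(c), ready(a)}
optimal plan length = 4; 4 ≤ 5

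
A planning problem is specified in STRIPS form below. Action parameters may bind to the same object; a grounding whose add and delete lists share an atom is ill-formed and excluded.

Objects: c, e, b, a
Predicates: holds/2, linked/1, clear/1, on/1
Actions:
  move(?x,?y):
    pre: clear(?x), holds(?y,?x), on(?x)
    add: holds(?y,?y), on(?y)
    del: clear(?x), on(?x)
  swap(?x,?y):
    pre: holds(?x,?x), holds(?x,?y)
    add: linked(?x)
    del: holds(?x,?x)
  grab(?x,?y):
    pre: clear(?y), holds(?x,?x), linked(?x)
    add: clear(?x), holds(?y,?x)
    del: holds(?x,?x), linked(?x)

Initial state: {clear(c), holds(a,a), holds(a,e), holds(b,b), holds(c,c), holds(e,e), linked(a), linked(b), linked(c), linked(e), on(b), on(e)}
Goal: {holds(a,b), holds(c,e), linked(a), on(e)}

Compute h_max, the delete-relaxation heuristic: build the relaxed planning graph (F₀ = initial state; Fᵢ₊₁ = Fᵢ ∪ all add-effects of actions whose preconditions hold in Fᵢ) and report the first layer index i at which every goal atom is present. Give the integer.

F0 = init (12 atoms)
F1 = F0 ∪ {clear(a), clear(b), clear(e), holds(c,a), holds(c,b), holds(c,e)}  (18 atoms)
F2 = F1 ∪ {holds(a,b), holds(a,c), holds(b,a), holds(b,c), holds(b,e), holds(e,a), holds(e,b), holds(e,c), on(a), on(c)}  (28 atoms)
goal ⊆ F2  ⇒  h_max = 2

2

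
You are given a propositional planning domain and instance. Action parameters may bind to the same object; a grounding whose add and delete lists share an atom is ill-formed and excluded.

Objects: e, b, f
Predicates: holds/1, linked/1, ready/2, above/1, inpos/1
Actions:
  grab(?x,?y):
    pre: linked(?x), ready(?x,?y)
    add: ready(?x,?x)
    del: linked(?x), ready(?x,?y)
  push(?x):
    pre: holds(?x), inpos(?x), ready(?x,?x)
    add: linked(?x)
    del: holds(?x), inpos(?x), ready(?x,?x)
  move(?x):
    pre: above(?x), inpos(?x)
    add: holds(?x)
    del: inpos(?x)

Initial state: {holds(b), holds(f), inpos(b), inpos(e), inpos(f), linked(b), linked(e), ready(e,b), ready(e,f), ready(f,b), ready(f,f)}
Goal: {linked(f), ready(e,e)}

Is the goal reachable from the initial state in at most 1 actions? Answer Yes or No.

1. grab(e,b)  →  {holds(b), holds(f), inpos(b), inpos(e), inpos(f), linked(b), ready(e,e), ready(e,f), ready(f,b), ready(f,f)}
2. push(f)  →  {holds(b), inpos(b), inpos(e), linked(b), linked(f), ready(e,e), ready(e,f), ready(f,b)}
optimal plan length = 2; 2 > 1

No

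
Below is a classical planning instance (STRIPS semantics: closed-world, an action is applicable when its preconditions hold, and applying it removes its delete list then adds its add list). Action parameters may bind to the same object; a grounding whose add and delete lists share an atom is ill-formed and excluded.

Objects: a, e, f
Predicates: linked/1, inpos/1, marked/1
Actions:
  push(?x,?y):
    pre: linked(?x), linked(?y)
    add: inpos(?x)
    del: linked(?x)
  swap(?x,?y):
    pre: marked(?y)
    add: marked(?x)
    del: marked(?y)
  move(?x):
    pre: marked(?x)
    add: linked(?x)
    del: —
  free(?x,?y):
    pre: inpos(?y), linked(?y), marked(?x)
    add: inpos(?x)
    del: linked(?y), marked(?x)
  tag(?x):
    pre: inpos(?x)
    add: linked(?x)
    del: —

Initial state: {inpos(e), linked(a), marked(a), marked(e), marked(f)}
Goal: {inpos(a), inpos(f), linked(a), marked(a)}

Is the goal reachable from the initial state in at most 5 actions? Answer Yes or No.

1. push(a,a)  →  {inpos(a), inpos(e), marked(a), marked(e), marked(f)}
2. move(a)  →  {inpos(a), inpos(e), linked(a), marked(a), marked(e), marked(f)}
3. move(e)  →  {inpos(a), inpos(e), linked(a), linked(e), marked(a), marked(e), marked(f)}
4. free(f,e)  →  {inpos(a), inpos(e), inpos(f), linked(a), marked(a), marked(e)}
optimal plan length = 4; 4 ≤ 5

Yes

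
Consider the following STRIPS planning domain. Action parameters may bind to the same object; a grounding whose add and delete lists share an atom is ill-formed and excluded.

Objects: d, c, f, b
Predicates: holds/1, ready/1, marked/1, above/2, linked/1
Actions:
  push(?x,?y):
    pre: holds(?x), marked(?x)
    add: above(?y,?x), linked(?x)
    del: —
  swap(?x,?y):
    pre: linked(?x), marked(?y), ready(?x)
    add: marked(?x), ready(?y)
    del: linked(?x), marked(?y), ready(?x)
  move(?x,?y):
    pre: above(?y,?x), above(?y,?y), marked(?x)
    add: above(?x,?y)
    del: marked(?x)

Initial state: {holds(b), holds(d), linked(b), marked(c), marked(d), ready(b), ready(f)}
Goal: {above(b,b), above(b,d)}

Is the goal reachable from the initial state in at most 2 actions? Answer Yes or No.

1. push(d,b)  →  {above(b,d), holds(b), holds(d), linked(b), linked(d), marked(c), marked(d), ready(b), ready(f)}
2. swap(b,d)  →  {above(b,d), holds(b), holds(d), linked(d), marked(b), marked(c), ready(d), ready(f)}
3. push(b,b)  →  {above(b,b), above(b,d), holds(b), holds(d), linked(b), linked(d), marked(b), marked(c), ready(d), ready(f)}
optimal plan length = 3; 3 > 2

No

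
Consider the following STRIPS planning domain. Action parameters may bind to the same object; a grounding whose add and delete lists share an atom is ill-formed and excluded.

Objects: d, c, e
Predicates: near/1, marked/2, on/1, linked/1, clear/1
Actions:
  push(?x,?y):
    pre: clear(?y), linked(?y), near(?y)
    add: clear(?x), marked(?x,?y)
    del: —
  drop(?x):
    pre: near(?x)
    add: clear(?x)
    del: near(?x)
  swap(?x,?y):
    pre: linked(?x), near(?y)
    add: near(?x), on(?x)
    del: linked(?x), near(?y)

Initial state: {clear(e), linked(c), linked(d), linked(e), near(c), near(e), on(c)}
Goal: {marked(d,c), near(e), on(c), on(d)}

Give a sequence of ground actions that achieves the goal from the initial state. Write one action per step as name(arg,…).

push(c,e); push(d,c); swap(d,c)

1. push(c,e)  →  {clear(c), clear(e), linked(c), linked(d), linked(e), marked(c,e), near(c), near(e), on(c)}
2. push(d,c)  →  {clear(c), clear(d), clear(e), linked(c), linked(d), linked(e), marked(c,e), marked(d,c), near(c), near(e), on(c)}
3. swap(d,c)  →  {clear(c), clear(d), clear(e), linked(c), linked(e), marked(c,e), marked(d,c), near(d), near(e), on(c), on(d)}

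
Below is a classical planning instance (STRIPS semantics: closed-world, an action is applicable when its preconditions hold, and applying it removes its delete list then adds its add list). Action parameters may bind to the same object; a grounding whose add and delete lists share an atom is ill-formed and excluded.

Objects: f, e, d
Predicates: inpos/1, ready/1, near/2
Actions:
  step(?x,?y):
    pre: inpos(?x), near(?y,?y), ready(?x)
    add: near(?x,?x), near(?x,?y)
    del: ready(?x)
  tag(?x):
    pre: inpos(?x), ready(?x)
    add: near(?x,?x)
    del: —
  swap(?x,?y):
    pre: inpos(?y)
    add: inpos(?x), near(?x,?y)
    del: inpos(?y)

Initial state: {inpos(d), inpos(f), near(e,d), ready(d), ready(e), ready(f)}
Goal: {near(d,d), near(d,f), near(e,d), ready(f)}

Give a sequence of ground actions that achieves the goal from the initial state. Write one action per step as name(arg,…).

1. tag(f)  →  {inpos(d), inpos(f), near(e,d), near(f,f), ready(d), ready(e), ready(f)}
2. step(d,f)  →  {inpos(d), inpos(f), near(d,d), near(d,f), near(e,d), near(f,f), ready(e), ready(f)}

tag(f); step(d,f)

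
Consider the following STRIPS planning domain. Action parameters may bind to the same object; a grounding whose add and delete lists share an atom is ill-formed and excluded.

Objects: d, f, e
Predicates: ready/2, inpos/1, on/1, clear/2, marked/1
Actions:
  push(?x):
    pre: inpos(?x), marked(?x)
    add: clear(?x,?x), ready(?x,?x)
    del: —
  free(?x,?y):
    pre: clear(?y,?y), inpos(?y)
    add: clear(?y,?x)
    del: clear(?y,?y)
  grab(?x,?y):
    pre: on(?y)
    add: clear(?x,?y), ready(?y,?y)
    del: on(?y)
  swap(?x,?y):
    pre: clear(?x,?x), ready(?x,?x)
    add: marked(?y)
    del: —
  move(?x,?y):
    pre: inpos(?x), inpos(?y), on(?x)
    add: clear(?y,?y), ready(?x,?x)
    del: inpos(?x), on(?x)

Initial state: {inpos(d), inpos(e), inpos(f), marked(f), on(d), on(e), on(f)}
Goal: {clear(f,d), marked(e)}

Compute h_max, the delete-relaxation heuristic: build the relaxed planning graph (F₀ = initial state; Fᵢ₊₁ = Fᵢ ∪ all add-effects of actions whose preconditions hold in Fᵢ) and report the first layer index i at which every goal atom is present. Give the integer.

2

F0 = init (7 atoms)
F1 = F0 ∪ {clear(d,d), clear(d,e), clear(d,f), clear(e,d), clear(e,e), clear(e,f), clear(f,d), clear(f,e), clear(f,f), ready(d,d), ready(e,e), ready(f,f)}  (19 atoms)
F2 = F1 ∪ {marked(d), marked(e)}  (21 atoms)
goal ⊆ F2  ⇒  h_max = 2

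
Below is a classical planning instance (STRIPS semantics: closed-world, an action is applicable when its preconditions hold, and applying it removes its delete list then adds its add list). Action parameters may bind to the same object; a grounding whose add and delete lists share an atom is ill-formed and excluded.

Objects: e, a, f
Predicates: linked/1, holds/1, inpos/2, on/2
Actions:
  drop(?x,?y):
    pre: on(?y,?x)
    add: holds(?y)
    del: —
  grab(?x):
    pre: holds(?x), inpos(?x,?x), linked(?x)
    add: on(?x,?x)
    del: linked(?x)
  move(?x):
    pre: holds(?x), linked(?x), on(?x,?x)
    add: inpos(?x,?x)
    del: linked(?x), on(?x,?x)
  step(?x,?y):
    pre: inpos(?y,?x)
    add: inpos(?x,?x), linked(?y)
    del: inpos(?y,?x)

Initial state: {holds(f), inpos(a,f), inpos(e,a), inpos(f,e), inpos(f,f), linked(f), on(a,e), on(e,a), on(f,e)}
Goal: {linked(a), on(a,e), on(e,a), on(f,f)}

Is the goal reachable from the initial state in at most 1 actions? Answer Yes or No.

No

1. grab(f)  →  {holds(f), inpos(a,f), inpos(e,a), inpos(f,e), inpos(f,f), on(a,e), on(e,a), on(f,e), on(f,f)}
2. step(f,a)  →  {holds(f), inpos(e,a), inpos(f,e), inpos(f,f), linked(a), on(a,e), on(e,a), on(f,e), on(f,f)}
optimal plan length = 2; 2 > 1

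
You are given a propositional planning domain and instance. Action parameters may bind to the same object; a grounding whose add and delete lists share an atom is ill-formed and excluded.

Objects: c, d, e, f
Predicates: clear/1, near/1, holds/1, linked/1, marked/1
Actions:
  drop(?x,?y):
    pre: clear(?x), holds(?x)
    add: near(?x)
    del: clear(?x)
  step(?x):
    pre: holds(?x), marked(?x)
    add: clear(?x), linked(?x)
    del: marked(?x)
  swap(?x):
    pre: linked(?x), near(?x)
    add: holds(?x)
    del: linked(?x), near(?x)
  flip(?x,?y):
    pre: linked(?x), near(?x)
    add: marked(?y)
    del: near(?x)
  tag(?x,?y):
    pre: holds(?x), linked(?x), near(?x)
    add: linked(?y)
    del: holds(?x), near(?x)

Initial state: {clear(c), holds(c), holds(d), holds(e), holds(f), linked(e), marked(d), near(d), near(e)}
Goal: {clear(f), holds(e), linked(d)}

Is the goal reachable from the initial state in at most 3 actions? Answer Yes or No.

Yes

1. step(d)  →  {clear(c), clear(d), holds(c), holds(d), holds(e), holds(f), linked(d), linked(e), near(d), near(e)}
2. flip(d,f)  →  {clear(c), clear(d), holds(c), holds(d), holds(e), holds(f), linked(d), linked(e), marked(f), near(e)}
3. step(f)  →  {clear(c), clear(d), clear(f), holds(c), holds(d), holds(e), holds(f), linked(d), linked(e), linked(f), near(e)}
optimal plan length = 3; 3 ≤ 3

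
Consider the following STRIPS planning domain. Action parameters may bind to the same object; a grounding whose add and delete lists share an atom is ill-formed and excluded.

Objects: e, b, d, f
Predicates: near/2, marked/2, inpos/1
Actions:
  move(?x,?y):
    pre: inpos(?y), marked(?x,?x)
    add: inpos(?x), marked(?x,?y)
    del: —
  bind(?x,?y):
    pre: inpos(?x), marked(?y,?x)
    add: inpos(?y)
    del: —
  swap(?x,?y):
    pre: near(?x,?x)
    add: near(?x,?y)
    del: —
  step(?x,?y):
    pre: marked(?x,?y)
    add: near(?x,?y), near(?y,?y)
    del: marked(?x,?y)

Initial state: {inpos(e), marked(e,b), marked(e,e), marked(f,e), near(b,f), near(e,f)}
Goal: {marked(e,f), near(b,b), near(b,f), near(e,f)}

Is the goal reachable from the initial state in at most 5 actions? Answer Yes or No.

Yes

1. bind(e,f)  →  {inpos(e), inpos(f), marked(e,b), marked(e,e), marked(f,e), near(b,f), near(e,f)}
2. move(e,f)  →  {inpos(e), inpos(f), marked(e,b), marked(e,e), marked(e,f), marked(f,e), near(b,f), near(e,f)}
3. step(e,b)  →  {inpos(e), inpos(f), marked(e,e), marked(e,f), marked(f,e), near(b,b), near(b,f), near(e,b), near(e,f)}
optimal plan length = 3; 3 ≤ 5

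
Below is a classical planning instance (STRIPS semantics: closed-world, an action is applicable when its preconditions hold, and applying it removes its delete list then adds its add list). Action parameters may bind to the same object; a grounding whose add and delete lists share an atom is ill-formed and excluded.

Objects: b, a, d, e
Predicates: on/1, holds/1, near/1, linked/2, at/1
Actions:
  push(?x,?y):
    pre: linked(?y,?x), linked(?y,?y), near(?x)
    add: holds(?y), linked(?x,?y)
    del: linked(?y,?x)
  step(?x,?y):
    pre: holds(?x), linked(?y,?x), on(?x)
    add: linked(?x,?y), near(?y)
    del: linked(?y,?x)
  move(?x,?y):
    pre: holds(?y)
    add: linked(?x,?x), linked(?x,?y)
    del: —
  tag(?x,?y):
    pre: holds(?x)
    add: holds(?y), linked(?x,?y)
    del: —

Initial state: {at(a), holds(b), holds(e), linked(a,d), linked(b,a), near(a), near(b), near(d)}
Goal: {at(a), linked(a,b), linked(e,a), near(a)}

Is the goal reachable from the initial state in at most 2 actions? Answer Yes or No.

Yes

1. move(a,b)  →  {at(a), holds(b), holds(e), linked(a,a), linked(a,b), linked(a,d), linked(b,a), near(a), near(b), near(d)}
2. tag(e,a)  →  {at(a), holds(a), holds(b), holds(e), linked(a,a), linked(a,b), linked(a,d), linked(b,a), linked(e,a), near(a), near(b), near(d)}
optimal plan length = 2; 2 ≤ 2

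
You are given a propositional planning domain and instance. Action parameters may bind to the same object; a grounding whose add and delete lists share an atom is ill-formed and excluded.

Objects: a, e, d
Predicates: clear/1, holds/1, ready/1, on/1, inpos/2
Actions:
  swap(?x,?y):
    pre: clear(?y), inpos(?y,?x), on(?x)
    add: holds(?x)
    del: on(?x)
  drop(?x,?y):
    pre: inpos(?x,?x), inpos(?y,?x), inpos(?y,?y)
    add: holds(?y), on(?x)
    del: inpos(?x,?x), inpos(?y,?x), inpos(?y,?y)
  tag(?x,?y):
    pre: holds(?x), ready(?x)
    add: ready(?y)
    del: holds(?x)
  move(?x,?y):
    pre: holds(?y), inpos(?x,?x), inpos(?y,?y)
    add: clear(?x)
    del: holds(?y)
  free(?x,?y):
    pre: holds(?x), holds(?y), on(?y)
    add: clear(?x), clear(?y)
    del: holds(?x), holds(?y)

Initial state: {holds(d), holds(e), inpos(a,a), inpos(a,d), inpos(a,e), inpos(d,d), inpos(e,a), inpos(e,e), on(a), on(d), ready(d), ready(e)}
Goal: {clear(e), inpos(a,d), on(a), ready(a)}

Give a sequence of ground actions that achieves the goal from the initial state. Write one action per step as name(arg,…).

tag(e,a); move(e,d)

1. tag(e,a)  →  {holds(d), inpos(a,a), inpos(a,d), inpos(a,e), inpos(d,d), inpos(e,a), inpos(e,e), on(a), on(d), ready(a), ready(d), ready(e)}
2. move(e,d)  →  {clear(e), inpos(a,a), inpos(a,d), inpos(a,e), inpos(d,d), inpos(e,a), inpos(e,e), on(a), on(d), ready(a), ready(d), ready(e)}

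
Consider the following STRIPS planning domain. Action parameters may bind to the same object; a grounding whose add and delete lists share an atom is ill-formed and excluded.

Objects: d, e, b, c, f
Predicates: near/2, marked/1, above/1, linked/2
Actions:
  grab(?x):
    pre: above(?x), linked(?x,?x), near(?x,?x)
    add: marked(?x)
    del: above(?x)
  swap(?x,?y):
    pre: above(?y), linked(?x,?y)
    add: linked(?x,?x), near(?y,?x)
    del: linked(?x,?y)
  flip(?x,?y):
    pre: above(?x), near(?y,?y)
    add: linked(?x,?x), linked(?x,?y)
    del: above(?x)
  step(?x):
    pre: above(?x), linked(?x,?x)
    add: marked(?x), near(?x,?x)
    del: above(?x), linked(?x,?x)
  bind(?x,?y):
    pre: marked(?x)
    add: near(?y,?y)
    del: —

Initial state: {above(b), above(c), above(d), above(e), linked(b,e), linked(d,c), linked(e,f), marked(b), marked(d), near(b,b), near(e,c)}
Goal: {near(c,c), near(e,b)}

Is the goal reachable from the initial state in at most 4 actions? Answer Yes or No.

1. swap(b,e)  →  {above(b), above(c), above(d), above(e), linked(b,b), linked(d,c), linked(e,f), marked(b), marked(d), near(b,b), near(e,b), near(e,c)}
2. bind(d,c)  →  {above(b), above(c), above(d), above(e), linked(b,b), linked(d,c), linked(e,f), marked(b), marked(d), near(b,b), near(c,c), near(e,b), near(e,c)}
optimal plan length = 2; 2 ≤ 4

Yes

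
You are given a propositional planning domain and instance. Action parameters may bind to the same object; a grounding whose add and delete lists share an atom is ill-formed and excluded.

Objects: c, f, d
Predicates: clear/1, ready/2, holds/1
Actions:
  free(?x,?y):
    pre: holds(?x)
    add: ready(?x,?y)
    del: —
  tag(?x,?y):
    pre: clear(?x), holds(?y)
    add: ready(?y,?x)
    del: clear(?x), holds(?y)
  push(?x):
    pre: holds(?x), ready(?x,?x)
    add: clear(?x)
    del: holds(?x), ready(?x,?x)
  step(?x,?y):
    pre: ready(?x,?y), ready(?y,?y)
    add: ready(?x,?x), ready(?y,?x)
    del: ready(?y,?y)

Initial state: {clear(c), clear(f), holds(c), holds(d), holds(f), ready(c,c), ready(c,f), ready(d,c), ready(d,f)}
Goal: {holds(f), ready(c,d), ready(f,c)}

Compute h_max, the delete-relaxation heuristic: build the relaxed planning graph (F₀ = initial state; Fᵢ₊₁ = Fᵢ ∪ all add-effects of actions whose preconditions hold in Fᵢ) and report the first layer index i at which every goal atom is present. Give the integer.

1

F0 = init (9 atoms)
F1 = F0 ∪ {ready(c,d), ready(d,d), ready(f,c), ready(f,d), ready(f,f)}  (14 atoms)
goal ⊆ F1  ⇒  h_max = 1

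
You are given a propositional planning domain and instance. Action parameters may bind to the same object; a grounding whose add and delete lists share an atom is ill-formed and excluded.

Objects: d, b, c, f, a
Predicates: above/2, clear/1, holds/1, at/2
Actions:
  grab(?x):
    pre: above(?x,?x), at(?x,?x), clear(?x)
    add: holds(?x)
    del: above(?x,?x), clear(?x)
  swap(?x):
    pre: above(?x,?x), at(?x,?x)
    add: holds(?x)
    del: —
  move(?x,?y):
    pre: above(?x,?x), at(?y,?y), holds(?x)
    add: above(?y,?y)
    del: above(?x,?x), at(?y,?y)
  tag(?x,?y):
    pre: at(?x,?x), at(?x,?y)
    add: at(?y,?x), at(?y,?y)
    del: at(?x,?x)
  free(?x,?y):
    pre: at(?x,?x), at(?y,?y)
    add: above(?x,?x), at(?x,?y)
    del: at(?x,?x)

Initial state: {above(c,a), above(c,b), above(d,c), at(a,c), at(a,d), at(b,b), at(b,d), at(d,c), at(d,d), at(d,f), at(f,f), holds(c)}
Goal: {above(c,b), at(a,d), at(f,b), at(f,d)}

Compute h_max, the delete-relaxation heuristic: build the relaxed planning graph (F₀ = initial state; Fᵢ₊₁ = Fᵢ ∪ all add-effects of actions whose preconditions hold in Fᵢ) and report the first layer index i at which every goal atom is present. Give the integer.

F0 = init (12 atoms)
F1 = F0 ∪ {above(b,b), above(d,d), above(f,f), at(b,f), at(c,c), at(c,d), at(d,b), at(f,b), at(f,d)}  (21 atoms)
goal ⊆ F1  ⇒  h_max = 1

1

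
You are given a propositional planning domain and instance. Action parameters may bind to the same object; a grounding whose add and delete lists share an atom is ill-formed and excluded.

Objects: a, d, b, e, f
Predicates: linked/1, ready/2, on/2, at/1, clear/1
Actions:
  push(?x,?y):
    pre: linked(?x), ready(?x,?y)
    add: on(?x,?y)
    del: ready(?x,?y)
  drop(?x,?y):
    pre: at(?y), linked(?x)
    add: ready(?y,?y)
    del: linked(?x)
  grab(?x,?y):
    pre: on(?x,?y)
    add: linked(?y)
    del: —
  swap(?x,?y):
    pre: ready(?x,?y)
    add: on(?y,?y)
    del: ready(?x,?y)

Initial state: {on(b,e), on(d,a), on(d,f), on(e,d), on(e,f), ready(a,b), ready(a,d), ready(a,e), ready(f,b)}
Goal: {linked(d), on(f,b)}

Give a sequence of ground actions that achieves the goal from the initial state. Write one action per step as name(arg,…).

grab(d,f); push(f,b); grab(e,d)

1. grab(d,f)  →  {linked(f), on(b,e), on(d,a), on(d,f), on(e,d), on(e,f), ready(a,b), ready(a,d), ready(a,e), ready(f,b)}
2. push(f,b)  →  {linked(f), on(b,e), on(d,a), on(d,f), on(e,d), on(e,f), on(f,b), ready(a,b), ready(a,d), ready(a,e)}
3. grab(e,d)  →  {linked(d), linked(f), on(b,e), on(d,a), on(d,f), on(e,d), on(e,f), on(f,b), ready(a,b), ready(a,d), ready(a,e)}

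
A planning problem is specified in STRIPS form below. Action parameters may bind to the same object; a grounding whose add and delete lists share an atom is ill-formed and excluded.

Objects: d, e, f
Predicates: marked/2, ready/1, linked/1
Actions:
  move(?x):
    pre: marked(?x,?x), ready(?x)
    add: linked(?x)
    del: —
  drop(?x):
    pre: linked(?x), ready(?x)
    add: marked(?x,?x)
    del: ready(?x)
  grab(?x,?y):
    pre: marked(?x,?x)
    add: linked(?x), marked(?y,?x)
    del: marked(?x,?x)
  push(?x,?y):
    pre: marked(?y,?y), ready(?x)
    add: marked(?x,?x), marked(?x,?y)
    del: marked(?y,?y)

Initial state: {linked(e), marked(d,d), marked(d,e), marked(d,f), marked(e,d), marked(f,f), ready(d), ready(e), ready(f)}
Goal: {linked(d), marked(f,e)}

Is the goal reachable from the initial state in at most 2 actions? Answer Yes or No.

1. move(d)  →  {linked(d), linked(e), marked(d,d), marked(d,e), marked(d,f), marked(e,d), marked(f,f), ready(d), ready(e), ready(f)}
2. drop(e)  →  {linked(d), linked(e), marked(d,d), marked(d,e), marked(d,f), marked(e,d), marked(e,e), marked(f,f), ready(d), ready(f)}
3. grab(e,f)  →  {linked(d), linked(e), marked(d,d), marked(d,e), marked(d,f), marked(e,d), marked(f,e), marked(f,f), ready(d), ready(f)}
optimal plan length = 3; 3 > 2

No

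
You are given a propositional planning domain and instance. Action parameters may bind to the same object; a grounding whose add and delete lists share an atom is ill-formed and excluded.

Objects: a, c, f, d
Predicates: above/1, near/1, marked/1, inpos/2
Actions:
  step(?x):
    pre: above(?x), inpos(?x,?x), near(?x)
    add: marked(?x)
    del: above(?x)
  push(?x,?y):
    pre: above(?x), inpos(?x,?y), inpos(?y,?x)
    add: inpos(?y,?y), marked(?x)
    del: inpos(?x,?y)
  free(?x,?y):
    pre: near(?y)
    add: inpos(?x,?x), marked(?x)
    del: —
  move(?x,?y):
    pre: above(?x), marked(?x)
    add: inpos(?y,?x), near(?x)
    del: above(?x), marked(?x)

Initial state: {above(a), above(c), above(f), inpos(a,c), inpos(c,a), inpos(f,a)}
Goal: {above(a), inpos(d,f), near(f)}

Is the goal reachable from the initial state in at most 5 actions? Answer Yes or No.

1. push(c,a)  →  {above(a), above(c), above(f), inpos(a,a), inpos(a,c), inpos(f,a), marked(c)}
2. move(c,a)  →  {above(a), above(f), inpos(a,a), inpos(a,c), inpos(f,a), near(c)}
3. free(f,c)  →  {above(a), above(f), inpos(a,a), inpos(a,c), inpos(f,a), inpos(f,f), marked(f), near(c)}
4. move(f,d)  →  {above(a), inpos(a,a), inpos(a,c), inpos(d,f), inpos(f,a), inpos(f,f), near(c), near(f)}
optimal plan length = 4; 4 ≤ 5

Yes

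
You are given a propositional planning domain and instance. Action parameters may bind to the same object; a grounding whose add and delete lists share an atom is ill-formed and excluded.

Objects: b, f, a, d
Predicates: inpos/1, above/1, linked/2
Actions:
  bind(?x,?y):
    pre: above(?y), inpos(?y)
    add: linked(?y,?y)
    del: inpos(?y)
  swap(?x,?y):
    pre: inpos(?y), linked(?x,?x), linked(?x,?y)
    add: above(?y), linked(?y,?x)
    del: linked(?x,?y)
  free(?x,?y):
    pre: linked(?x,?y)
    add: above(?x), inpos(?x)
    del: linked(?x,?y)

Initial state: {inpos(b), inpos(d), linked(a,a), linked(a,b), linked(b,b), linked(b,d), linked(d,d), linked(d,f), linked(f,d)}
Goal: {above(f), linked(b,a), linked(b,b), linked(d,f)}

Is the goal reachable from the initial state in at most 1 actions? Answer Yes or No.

No

1. swap(a,b)  →  {above(b), inpos(b), inpos(d), linked(a,a), linked(b,a), linked(b,b), linked(b,d), linked(d,d), linked(d,f), linked(f,d)}
2. free(f,d)  →  {above(b), above(f), inpos(b), inpos(d), inpos(f), linked(a,a), linked(b,a), linked(b,b), linked(b,d), linked(d,d), linked(d,f)}
optimal plan length = 2; 2 > 1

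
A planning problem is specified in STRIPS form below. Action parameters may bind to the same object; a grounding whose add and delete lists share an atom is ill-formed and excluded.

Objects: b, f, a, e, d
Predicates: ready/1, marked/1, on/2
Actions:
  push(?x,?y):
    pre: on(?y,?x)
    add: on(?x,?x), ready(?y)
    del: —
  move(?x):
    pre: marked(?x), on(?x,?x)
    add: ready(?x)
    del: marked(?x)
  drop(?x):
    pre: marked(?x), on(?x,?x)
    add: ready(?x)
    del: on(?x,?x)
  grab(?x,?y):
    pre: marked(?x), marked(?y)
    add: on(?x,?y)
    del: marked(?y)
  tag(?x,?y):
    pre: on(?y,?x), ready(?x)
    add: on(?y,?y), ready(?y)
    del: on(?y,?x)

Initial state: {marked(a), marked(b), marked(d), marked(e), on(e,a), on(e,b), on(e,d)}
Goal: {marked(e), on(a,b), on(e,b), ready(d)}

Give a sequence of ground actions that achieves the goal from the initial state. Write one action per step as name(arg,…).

1. push(d,e)  →  {marked(a), marked(b), marked(d), marked(e), on(d,d), on(e,a), on(e,b), on(e,d), ready(e)}
2. push(d,d)  →  {marked(a), marked(b), marked(d), marked(e), on(d,d), on(e,a), on(e,b), on(e,d), ready(d), ready(e)}
3. grab(a,b)  →  {marked(a), marked(d), marked(e), on(a,b), on(d,d), on(e,a), on(e,b), on(e,d), ready(d), ready(e)}

push(d,e); push(d,d); grab(a,b)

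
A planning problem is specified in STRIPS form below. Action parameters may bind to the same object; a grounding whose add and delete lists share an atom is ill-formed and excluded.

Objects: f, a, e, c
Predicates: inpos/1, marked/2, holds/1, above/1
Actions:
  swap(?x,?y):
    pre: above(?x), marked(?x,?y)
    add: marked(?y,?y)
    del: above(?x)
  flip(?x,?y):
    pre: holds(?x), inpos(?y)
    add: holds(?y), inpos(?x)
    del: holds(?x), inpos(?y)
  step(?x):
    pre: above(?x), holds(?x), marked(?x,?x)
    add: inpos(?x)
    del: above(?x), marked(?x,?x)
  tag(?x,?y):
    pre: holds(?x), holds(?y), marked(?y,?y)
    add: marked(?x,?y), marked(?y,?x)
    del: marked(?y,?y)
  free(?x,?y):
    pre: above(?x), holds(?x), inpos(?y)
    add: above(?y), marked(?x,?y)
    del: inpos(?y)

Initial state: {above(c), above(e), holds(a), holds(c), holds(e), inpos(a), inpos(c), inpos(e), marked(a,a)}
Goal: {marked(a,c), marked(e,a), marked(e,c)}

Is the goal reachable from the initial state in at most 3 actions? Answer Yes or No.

Yes

1. tag(c,a)  →  {above(c), above(e), holds(a), holds(c), holds(e), inpos(a), inpos(c), inpos(e), marked(a,c), marked(c,a)}
2. free(e,a)  →  {above(a), above(c), above(e), holds(a), holds(c), holds(e), inpos(c), inpos(e), marked(a,c), marked(c,a), marked(e,a)}
3. free(e,c)  →  {above(a), above(c), above(e), holds(a), holds(c), holds(e), inpos(e), marked(a,c), marked(c,a), marked(e,a), marked(e,c)}
optimal plan length = 3; 3 ≤ 3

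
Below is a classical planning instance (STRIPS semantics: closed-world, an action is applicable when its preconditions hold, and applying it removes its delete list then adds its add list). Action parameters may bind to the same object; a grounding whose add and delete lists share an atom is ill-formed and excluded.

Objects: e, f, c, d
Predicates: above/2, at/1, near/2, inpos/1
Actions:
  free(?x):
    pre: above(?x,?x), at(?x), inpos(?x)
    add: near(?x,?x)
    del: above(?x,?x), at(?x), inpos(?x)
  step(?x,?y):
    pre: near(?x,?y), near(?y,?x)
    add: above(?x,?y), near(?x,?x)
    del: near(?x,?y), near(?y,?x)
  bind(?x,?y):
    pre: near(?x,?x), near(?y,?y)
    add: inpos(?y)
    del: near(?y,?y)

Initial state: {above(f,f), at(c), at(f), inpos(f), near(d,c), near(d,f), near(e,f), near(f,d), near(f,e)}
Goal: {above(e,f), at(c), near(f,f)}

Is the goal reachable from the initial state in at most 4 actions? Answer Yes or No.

Yes

1. free(f)  →  {at(c), near(d,c), near(d,f), near(e,f), near(f,d), near(f,e), near(f,f)}
2. step(e,f)  →  {above(e,f), at(c), near(d,c), near(d,f), near(e,e), near(f,d), near(f,f)}
optimal plan length = 2; 2 ≤ 4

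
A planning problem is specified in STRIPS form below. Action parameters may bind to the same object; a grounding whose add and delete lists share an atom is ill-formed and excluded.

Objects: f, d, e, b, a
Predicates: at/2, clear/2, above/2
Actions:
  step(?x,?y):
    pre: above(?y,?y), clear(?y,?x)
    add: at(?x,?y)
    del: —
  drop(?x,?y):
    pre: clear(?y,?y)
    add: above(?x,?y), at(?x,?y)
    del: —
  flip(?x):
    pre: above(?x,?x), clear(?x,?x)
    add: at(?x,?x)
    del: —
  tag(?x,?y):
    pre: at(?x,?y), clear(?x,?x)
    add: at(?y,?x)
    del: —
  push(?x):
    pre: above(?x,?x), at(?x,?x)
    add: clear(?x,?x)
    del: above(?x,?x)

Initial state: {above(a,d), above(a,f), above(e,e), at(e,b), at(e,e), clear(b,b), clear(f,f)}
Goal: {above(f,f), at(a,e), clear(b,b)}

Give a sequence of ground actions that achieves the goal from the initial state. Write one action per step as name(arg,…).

drop(f,f); push(e); drop(a,e)

1. drop(f,f)  →  {above(a,d), above(a,f), above(e,e), above(f,f), at(e,b), at(e,e), at(f,f), clear(b,b), clear(f,f)}
2. push(e)  →  {above(a,d), above(a,f), above(f,f), at(e,b), at(e,e), at(f,f), clear(b,b), clear(e,e), clear(f,f)}
3. drop(a,e)  →  {above(a,d), above(a,e), above(a,f), above(f,f), at(a,e), at(e,b), at(e,e), at(f,f), clear(b,b), clear(e,e), clear(f,f)}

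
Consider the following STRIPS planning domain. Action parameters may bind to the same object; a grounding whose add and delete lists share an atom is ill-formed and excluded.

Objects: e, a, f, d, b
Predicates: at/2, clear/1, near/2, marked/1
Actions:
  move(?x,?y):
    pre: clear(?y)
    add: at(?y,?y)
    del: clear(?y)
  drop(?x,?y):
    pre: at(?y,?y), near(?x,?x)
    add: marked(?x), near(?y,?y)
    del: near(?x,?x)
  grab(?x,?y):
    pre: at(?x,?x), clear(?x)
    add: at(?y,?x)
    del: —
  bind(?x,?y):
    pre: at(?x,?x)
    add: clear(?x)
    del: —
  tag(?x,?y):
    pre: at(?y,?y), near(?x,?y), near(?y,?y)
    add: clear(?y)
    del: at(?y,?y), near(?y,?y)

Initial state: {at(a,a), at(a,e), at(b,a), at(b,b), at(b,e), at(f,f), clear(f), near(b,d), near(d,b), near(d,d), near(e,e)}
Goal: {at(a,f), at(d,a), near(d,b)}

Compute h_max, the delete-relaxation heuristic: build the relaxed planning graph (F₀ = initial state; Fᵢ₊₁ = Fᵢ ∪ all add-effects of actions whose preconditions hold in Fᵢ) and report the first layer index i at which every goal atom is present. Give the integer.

F0 = init (11 atoms)
F1 = F0 ∪ {at(a,f), at(b,f), at(d,f), at(e,f), clear(a), clear(b), marked(d), marked(e), near(a,a), near(b,b), near(f,f)}  (22 atoms)
F2 = F1 ∪ {at(a,b), at(d,a), at(d,b), at(e,a), at(e,b), at(f,a), at(f,b), marked(a), marked(b), marked(f)}  (32 atoms)
goal ⊆ F2  ⇒  h_max = 2

2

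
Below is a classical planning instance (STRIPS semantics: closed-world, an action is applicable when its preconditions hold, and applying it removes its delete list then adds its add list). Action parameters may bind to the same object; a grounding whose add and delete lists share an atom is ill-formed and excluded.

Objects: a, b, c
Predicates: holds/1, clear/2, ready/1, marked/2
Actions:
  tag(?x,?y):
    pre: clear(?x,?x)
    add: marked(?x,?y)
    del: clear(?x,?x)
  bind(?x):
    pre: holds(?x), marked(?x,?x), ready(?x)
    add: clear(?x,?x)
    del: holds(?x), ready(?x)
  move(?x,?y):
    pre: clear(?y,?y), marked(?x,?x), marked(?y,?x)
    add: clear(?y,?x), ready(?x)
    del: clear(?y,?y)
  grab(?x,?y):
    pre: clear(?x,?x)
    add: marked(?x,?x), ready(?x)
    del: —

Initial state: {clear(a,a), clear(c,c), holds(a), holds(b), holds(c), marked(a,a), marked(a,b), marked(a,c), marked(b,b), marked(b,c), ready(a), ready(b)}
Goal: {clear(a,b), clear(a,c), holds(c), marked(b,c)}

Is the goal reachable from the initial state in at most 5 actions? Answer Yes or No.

1. tag(c,c)  →  {clear(a,a), holds(a), holds(b), holds(c), marked(a,a), marked(a,b), marked(a,c), marked(b,b), marked(b,c), marked(c,c), ready(a), ready(b)}
2. move(b,a)  →  {clear(a,b), holds(a), holds(b), holds(c), marked(a,a), marked(a,b), marked(a,c), marked(b,b), marked(b,c), marked(c,c), ready(a), ready(b)}
3. bind(a)  →  {clear(a,a), clear(a,b), holds(b), holds(c), marked(a,a), marked(a,b), marked(a,c), marked(b,b), marked(b,c), marked(c,c), ready(b)}
4. move(c,a)  →  {clear(a,b), clear(a,c), holds(b), holds(c), marked(a,a), marked(a,b), marked(a,c), marked(b,b), marked(b,c), marked(c,c), ready(b), ready(c)}
optimal plan length = 4; 4 ≤ 5

Yes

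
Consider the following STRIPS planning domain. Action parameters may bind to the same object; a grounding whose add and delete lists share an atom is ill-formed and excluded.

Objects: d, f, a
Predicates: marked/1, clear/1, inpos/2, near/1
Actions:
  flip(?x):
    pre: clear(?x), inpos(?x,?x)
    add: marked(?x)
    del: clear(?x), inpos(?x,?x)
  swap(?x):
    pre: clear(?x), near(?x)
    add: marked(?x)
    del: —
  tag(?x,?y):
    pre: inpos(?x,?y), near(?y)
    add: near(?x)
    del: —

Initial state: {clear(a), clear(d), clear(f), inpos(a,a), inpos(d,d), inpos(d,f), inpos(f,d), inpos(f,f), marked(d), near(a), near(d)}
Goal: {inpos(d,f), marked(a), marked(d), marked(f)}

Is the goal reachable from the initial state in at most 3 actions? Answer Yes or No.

1. flip(f)  →  {clear(a), clear(d), inpos(a,a), inpos(d,d), inpos(d,f), inpos(f,d), marked(d), marked(f), near(a), near(d)}
2. flip(a)  →  {clear(d), inpos(d,d), inpos(d,f), inpos(f,d), marked(a), marked(d), marked(f), near(a), near(d)}
optimal plan length = 2; 2 ≤ 3

Yes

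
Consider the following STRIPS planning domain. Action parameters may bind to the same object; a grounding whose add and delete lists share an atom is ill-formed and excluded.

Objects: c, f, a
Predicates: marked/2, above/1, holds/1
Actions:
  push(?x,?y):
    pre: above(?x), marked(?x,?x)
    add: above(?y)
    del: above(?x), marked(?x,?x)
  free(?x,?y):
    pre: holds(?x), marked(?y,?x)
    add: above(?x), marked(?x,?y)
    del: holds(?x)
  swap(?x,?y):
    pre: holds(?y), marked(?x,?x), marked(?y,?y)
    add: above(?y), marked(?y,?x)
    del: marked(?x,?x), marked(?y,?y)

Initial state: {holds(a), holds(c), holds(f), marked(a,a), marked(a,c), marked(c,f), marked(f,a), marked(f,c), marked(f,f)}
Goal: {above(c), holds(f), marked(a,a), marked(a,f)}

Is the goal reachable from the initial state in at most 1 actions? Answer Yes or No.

1. free(c,f)  →  {above(c), holds(a), holds(f), marked(a,a), marked(a,c), marked(c,f), marked(f,a), marked(f,c), marked(f,f)}
2. free(a,f)  →  {above(a), above(c), holds(f), marked(a,a), marked(a,c), marked(a,f), marked(c,f), marked(f,a), marked(f,c), marked(f,f)}
optimal plan length = 2; 2 > 1

No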